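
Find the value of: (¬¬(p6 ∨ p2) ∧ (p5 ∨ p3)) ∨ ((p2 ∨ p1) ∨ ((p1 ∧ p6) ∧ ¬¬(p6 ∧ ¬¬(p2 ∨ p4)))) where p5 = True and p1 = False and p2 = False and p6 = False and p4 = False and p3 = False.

False

Substituting p5=True, p1=False, p2=False, p6=False, p4=False, p3=False:
p6 ∨ p2 = False ∨ False = False
¬(p6 ∨ p2) = ¬False = True
¬¬(p6 ∨ p2) = ¬True = False
p5 ∨ p3 = True ∨ False = True
¬¬(p6 ∨ p2) ∧ (p5 ∨ p3) = False ∧ True = False
p2 ∨ p1 = False ∨ False = False
p1 ∧ p6 = False ∧ False = False
p2 ∨ p4 = False ∨ False = False
¬(p2 ∨ p4) = ¬False = True
¬¬(p2 ∨ p4) = ¬True = False
p6 ∧ ¬¬(p2 ∨ p4) = False ∧ False = False
¬(p6 ∧ ¬¬(p2 ∨ p4)) = ¬False = True
¬¬(p6 ∧ ¬¬(p2 ∨ p4)) = ¬True = False
(p1 ∧ p6) ∧ ¬¬(p6 ∧ ¬¬(p2 ∨ p4)) = False ∧ False = False
(p2 ∨ p1) ∨ ((p1 ∧ p6) ∧ ¬¬(p6 ∧ ¬¬(p2 ∨ p4))) = False ∨ False = False
(¬¬(p6 ∨ p2) ∧ (p5 ∨ p3)) ∨ ((p2 ∨ p1) ∨ ((p1 ∧ p6) ∧ ¬¬(p6 ∧ ¬¬(p2 ∨ p4)))) = False ∨ False = False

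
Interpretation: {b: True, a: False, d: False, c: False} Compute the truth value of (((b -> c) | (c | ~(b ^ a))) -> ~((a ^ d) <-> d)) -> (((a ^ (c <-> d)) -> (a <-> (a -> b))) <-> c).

True

b -> c = True -> False = False
b ^ a = True ^ False = True
~(b ^ a) = ~True = False
c | ~(b ^ a) = False | False = False
(b -> c) | (c | ~(b ^ a)) = False | False = False
a ^ d = False ^ False = False
(a ^ d) <-> d = False <-> False = True
~((a ^ d) <-> d) = ~True = False
((b -> c) | (c | ~(b ^ a))) -> ~((a ^ d) <-> d) = False -> False = True
c <-> d = False <-> False = True
a ^ (c <-> d) = False ^ True = True
a -> b = False -> True = True
a <-> (a -> b) = False <-> True = False
(a ^ (c <-> d)) -> (a <-> (a -> b)) = True -> False = False
((a ^ (c <-> d)) -> (a <-> (a -> b))) <-> c = False <-> False = True
(((b -> c) | (c | ~(b ^ a))) -> ~((a ^ d) <-> d)) -> (((a ^ (c <-> d)) -> (a <-> (a -> b))) <-> c) = True -> True = True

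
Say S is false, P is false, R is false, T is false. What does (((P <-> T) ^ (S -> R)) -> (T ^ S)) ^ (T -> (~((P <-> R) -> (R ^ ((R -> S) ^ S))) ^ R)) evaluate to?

0

Substituting S=0, P=0, R=0, T=0:
P <-> T = 0 <-> 0 = 1
S -> R = 0 -> 0 = 1
(P <-> T) ^ (S -> R) = 1 ^ 1 = 0
T ^ S = 0 ^ 0 = 0
((P <-> T) ^ (S -> R)) -> (T ^ S) = 0 -> 0 = 1
P <-> R = 0 <-> 0 = 1
R -> S = 0 -> 0 = 1
(R -> S) ^ S = 1 ^ 0 = 1
R ^ ((R -> S) ^ S) = 0 ^ 1 = 1
(P <-> R) -> (R ^ ((R -> S) ^ S)) = 1 -> 1 = 1
~((P <-> R) -> (R ^ ((R -> S) ^ S))) = ~1 = 0
~((P <-> R) -> (R ^ ((R -> S) ^ S))) ^ R = 0 ^ 0 = 0
T -> (~((P <-> R) -> (R ^ ((R -> S) ^ S))) ^ R) = 0 -> 0 = 1
(((P <-> T) ^ (S -> R)) -> (T ^ S)) ^ (T -> (~((P <-> R) -> (R ^ ((R -> S) ^ S))) ^ R)) = 1 ^ 1 = 0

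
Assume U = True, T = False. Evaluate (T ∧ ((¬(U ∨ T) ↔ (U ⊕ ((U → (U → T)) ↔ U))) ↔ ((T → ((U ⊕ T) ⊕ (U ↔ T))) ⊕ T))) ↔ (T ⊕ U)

U ∨ T = True ∨ False = True
¬(U ∨ T) = ¬True = False
U → T = True → False = False
U → (U → T) = True → False = False
(U → (U → T)) ↔ U = False ↔ True = False
U ⊕ ((U → (U → T)) ↔ U) = True ⊕ False = True
¬(U ∨ T) ↔ (U ⊕ ((U → (U → T)) ↔ U)) = False ↔ True = False
U ⊕ T = True ⊕ False = True
U ↔ T = True ↔ False = False
(U ⊕ T) ⊕ (U ↔ T) = True ⊕ False = True
T → ((U ⊕ T) ⊕ (U ↔ T)) = False → True = True
(T → ((U ⊕ T) ⊕ (U ↔ T))) ⊕ T = True ⊕ False = True
(¬(U ∨ T) ↔ (U ⊕ ((U → (U → T)) ↔ U))) ↔ ((T → ((U ⊕ T) ⊕ (U ↔ T))) ⊕ T) = False ↔ True = False
T ∧ ((¬(U ∨ T) ↔ (U ⊕ ((U → (U → T)) ↔ U))) ↔ ((T → ((U ⊕ T) ⊕ (U ↔ T))) ⊕ T)) = False ∧ False = False
T ⊕ U = False ⊕ True = True
(T ∧ ((¬(U ∨ T) ↔ (U ⊕ ((U → (U → T)) ↔ U))) ↔ ((T → ((U ⊕ T) ⊕ (U ↔ T))) ⊕ T))) ↔ (T ⊕ U) = False ↔ True = False

False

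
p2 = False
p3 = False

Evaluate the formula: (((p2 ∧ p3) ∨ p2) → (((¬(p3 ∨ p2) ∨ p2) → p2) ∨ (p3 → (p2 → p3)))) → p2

p2 ∧ p3 = False ∧ False = False
(p2 ∧ p3) ∨ p2 = False ∨ False = False
p3 ∨ p2 = False ∨ False = False
¬(p3 ∨ p2) = ¬False = True
¬(p3 ∨ p2) ∨ p2 = True ∨ False = True
(¬(p3 ∨ p2) ∨ p2) → p2 = True → False = False
p2 → p3 = False → False = True
p3 → (p2 → p3) = False → True = True
((¬(p3 ∨ p2) ∨ p2) → p2) ∨ (p3 → (p2 → p3)) = False ∨ True = True
((p2 ∧ p3) ∨ p2) → (((¬(p3 ∨ p2) ∨ p2) → p2) ∨ (p3 → (p2 → p3))) = False → True = True
(((p2 ∧ p3) ∨ p2) → (((¬(p3 ∨ p2) ∨ p2) → p2) ∨ (p3 → (p2 → p3)))) → p2 = True → False = False

False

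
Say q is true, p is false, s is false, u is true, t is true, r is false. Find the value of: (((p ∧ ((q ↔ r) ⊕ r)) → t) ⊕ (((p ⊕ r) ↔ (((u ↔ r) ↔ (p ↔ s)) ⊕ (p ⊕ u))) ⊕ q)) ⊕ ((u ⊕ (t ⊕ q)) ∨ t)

T

q ↔ r = T ↔ F = F
(q ↔ r) ⊕ r = F ⊕ F = F
p ∧ ((q ↔ r) ⊕ r) = F ∧ F = F
(p ∧ ((q ↔ r) ⊕ r)) → t = F → T = T
p ⊕ r = F ⊕ F = F
u ↔ r = T ↔ F = F
p ↔ s = F ↔ F = T
(u ↔ r) ↔ (p ↔ s) = F ↔ T = F
p ⊕ u = F ⊕ T = T
((u ↔ r) ↔ (p ↔ s)) ⊕ (p ⊕ u) = F ⊕ T = T
(p ⊕ r) ↔ (((u ↔ r) ↔ (p ↔ s)) ⊕ (p ⊕ u)) = F ↔ T = F
((p ⊕ r) ↔ (((u ↔ r) ↔ (p ↔ s)) ⊕ (p ⊕ u))) ⊕ q = F ⊕ T = T
((p ∧ ((q ↔ r) ⊕ r)) → t) ⊕ (((p ⊕ r) ↔ (((u ↔ r) ↔ (p ↔ s)) ⊕ (p ⊕ u))) ⊕ q) = T ⊕ T = F
t ⊕ q = T ⊕ T = F
u ⊕ (t ⊕ q) = T ⊕ F = T
(u ⊕ (t ⊕ q)) ∨ t = T ∨ T = T
(((p ∧ ((q ↔ r) ⊕ r)) → t) ⊕ (((p ⊕ r) ↔ (((u ↔ r) ↔ (p ↔ s)) ⊕ (p ⊕ u))) ⊕ q)) ⊕ ((u ⊕ (t ⊕ q)) ∨ t) = F ⊕ T = T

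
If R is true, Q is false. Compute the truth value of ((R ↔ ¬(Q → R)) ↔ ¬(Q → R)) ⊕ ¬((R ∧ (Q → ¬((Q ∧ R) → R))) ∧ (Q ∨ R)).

Q → R = F → T = T
¬(Q → R) = ¬T = F
R ↔ ¬(Q → R) = T ↔ F = F
Q → R = F → T = T
¬(Q → R) = ¬T = F
(R ↔ ¬(Q → R)) ↔ ¬(Q → R) = F ↔ F = T
Q ∧ R = F ∧ T = F
(Q ∧ R) → R = F → T = T
¬((Q ∧ R) → R) = ¬T = F
Q → ¬((Q ∧ R) → R) = F → F = T
R ∧ (Q → ¬((Q ∧ R) → R)) = T ∧ T = T
Q ∨ R = F ∨ T = T
(R ∧ (Q → ¬((Q ∧ R) → R))) ∧ (Q ∨ R) = T ∧ T = T
¬((R ∧ (Q → ¬((Q ∧ R) → R))) ∧ (Q ∨ R)) = ¬T = F
((R ↔ ¬(Q → R)) ↔ ¬(Q → R)) ⊕ ¬((R ∧ (Q → ¬((Q ∧ R) → R))) ∧ (Q ∨ R)) = T ⊕ F = T

T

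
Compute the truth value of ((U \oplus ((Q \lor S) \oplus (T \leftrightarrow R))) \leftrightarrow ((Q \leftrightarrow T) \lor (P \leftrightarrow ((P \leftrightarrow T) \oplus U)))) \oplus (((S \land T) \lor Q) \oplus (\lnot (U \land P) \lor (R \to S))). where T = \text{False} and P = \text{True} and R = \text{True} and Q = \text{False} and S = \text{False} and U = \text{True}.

Q \lor S = \text{False} \lor \text{False} = \text{False}
T \leftrightarrow R = \text{False} \leftrightarrow \text{True} = \text{False}
(Q \lor S) \oplus (T \leftrightarrow R) = \text{False} \oplus \text{False} = \text{False}
U \oplus ((Q \lor S) \oplus (T \leftrightarrow R)) = \text{True} \oplus \text{False} = \text{True}
Q \leftrightarrow T = \text{False} \leftrightarrow \text{False} = \text{True}
P \leftrightarrow T = \text{True} \leftrightarrow \text{False} = \text{False}
(P \leftrightarrow T) \oplus U = \text{False} \oplus \text{True} = \text{True}
P \leftrightarrow ((P \leftrightarrow T) \oplus U) = \text{True} \leftrightarrow \text{True} = \text{True}
(Q \leftrightarrow T) \lor (P \leftrightarrow ((P \leftrightarrow T) \oplus U)) = \text{True} \lor \text{True} = \text{True}
(U \oplus ((Q \lor S) \oplus (T \leftrightarrow R))) \leftrightarrow ((Q \leftrightarrow T) \lor (P \leftrightarrow ((P \leftrightarrow T) \oplus U))) = \text{True} \leftrightarrow \text{True} = \text{True}
S \land T = \text{False} \land \text{False} = \text{False}
(S \land T) \lor Q = \text{False} \lor \text{False} = \text{False}
U \land P = \text{True} \land \text{True} = \text{True}
\lnot (U \land P) = \lnot \text{True} = \text{False}
R \to S = \text{True} \to \text{False} = \text{False}
\lnot (U \land P) \lor (R \to S) = \text{False} \lor \text{False} = \text{False}
((S \land T) \lor Q) \oplus (\lnot (U \land P) \lor (R \to S)) = \text{False} \oplus \text{False} = \text{False}
((U \oplus ((Q \lor S) \oplus (T \leftrightarrow R))) \leftrightarrow ((Q \leftrightarrow T) \lor (P \leftrightarrow ((P \leftrightarrow T) \oplus U)))) \oplus (((S \land T) \lor Q) \oplus (\lnot (U \land P) \lor (R \to S))) = \text{True} \oplus \text{False} = \text{True}

\text{True}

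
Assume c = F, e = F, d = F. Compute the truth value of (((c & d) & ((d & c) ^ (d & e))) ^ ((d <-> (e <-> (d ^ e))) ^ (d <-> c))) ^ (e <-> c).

F

c & d = F & F = F
d & c = F & F = F
d & e = F & F = F
(d & c) ^ (d & e) = F ^ F = F
(c & d) & ((d & c) ^ (d & e)) = F & F = F
d ^ e = F ^ F = F
e <-> (d ^ e) = F <-> F = T
d <-> (e <-> (d ^ e)) = F <-> T = F
d <-> c = F <-> F = T
(d <-> (e <-> (d ^ e))) ^ (d <-> c) = F ^ T = T
((c & d) & ((d & c) ^ (d & e))) ^ ((d <-> (e <-> (d ^ e))) ^ (d <-> c)) = F ^ T = T
e <-> c = F <-> F = T
(((c & d) & ((d & c) ^ (d & e))) ^ ((d <-> (e <-> (d ^ e))) ^ (d <-> c))) ^ (e <-> c) = T ^ T = F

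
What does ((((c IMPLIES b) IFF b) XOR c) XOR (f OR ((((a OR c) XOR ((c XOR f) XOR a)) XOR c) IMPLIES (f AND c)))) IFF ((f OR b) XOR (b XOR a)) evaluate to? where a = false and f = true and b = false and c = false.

c IMPLIES b = false IMPLIES false = true
(c IMPLIES b) IFF b = true IFF false = false
((c IMPLIES b) IFF b) XOR c = false XOR false = false
a OR c = false OR false = false
c XOR f = false XOR true = true
(c XOR f) XOR a = true XOR false = true
(a OR c) XOR ((c XOR f) XOR a) = false XOR true = true
((a OR c) XOR ((c XOR f) XOR a)) XOR c = true XOR false = true
f AND c = true AND false = false
(((a OR c) XOR ((c XOR f) XOR a)) XOR c) IMPLIES (f AND c) = true IMPLIES false = false
f OR ((((a OR c) XOR ((c XOR f) XOR a)) XOR c) IMPLIES (f AND c)) = true OR false = true
(((c IMPLIES b) IFF b) XOR c) XOR (f OR ((((a OR c) XOR ((c XOR f) XOR a)) XOR c) IMPLIES (f AND c))) = false XOR true = true
f OR b = true OR false = true
b XOR a = false XOR false = false
(f OR b) XOR (b XOR a) = true XOR false = true
((((c IMPLIES b) IFF b) XOR c) XOR (f OR ((((a OR c) XOR ((c XOR f) XOR a)) XOR c) IMPLIES (f AND c)))) IFF ((f OR b) XOR (b XOR a)) = true IFF true = true

true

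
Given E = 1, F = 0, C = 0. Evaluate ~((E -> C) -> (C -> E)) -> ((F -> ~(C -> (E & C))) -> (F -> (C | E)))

1

E -> C = 1 -> 0 = 0
C -> E = 0 -> 1 = 1
(E -> C) -> (C -> E) = 0 -> 1 = 1
~((E -> C) -> (C -> E)) = ~1 = 0
E & C = 1 & 0 = 0
C -> (E & C) = 0 -> 0 = 1
~(C -> (E & C)) = ~1 = 0
F -> ~(C -> (E & C)) = 0 -> 0 = 1
C | E = 0 | 1 = 1
F -> (C | E) = 0 -> 1 = 1
(F -> ~(C -> (E & C))) -> (F -> (C | E)) = 1 -> 1 = 1
~((E -> C) -> (C -> E)) -> ((F -> ~(C -> (E & C))) -> (F -> (C | E))) = 0 -> 1 = 1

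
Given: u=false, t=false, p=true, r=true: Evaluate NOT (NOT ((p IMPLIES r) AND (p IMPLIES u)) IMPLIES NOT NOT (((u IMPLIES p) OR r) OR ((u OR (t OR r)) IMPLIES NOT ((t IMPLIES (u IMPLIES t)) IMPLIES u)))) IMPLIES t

p IMPLIES r = true IMPLIES true = true
p IMPLIES u = true IMPLIES false = false
(p IMPLIES r) AND (p IMPLIES u) = true AND false = false
NOT ((p IMPLIES r) AND (p IMPLIES u)) = NOT false = true
u IMPLIES p = false IMPLIES true = true
(u IMPLIES p) OR r = true OR true = true
t OR r = false OR true = true
u OR (t OR r) = false OR true = true
u IMPLIES t = false IMPLIES false = true
t IMPLIES (u IMPLIES t) = false IMPLIES true = true
(t IMPLIES (u IMPLIES t)) IMPLIES u = true IMPLIES false = false
NOT ((t IMPLIES (u IMPLIES t)) IMPLIES u) = NOT false = true
(u OR (t OR r)) IMPLIES NOT ((t IMPLIES (u IMPLIES t)) IMPLIES u) = true IMPLIES true = true
((u IMPLIES p) OR r) OR ((u OR (t OR r)) IMPLIES NOT ((t IMPLIES (u IMPLIES t)) IMPLIES u)) = true OR true = true
NOT (((u IMPLIES p) OR r) OR ((u OR (t OR r)) IMPLIES NOT ((t IMPLIES (u IMPLIES t)) IMPLIES u))) = NOT true = false
NOT NOT (((u IMPLIES p) OR r) OR ((u OR (t OR r)) IMPLIES NOT ((t IMPLIES (u IMPLIES t)) IMPLIES u))) = NOT false = true
NOT ((p IMPLIES r) AND (p IMPLIES u)) IMPLIES NOT NOT (((u IMPLIES p) OR r) OR ((u OR (t OR r)) IMPLIES NOT ((t IMPLIES (u IMPLIES t)) IMPLIES u))) = true IMPLIES true = true
NOT (NOT ((p IMPLIES r) AND (p IMPLIES u)) IMPLIES NOT NOT (((u IMPLIES p) OR r) OR ((u OR (t OR r)) IMPLIES NOT ((t IMPLIES (u IMPLIES t)) IMPLIES u)))) = NOT true = false
NOT (NOT ((p IMPLIES r) AND (p IMPLIES u)) IMPLIES NOT NOT (((u IMPLIES p) OR r) OR ((u OR (t OR r)) IMPLIES NOT ((t IMPLIES (u IMPLIES t)) IMPLIES u)))) IMPLIES t = false IMPLIES false = true

true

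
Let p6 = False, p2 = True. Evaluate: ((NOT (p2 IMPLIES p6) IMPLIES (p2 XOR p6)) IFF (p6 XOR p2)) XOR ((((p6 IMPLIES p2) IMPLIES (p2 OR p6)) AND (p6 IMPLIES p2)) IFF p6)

p2 IMPLIES p6 = True IMPLIES False = False
NOT (p2 IMPLIES p6) = NOT False = True
p2 XOR p6 = True XOR False = True
NOT (p2 IMPLIES p6) IMPLIES (p2 XOR p6) = True IMPLIES True = True
p6 XOR p2 = False XOR True = True
(NOT (p2 IMPLIES p6) IMPLIES (p2 XOR p6)) IFF (p6 XOR p2) = True IFF True = True
p6 IMPLIES p2 = False IMPLIES True = True
p2 OR p6 = True OR False = True
(p6 IMPLIES p2) IMPLIES (p2 OR p6) = True IMPLIES True = True
p6 IMPLIES p2 = False IMPLIES True = True
((p6 IMPLIES p2) IMPLIES (p2 OR p6)) AND (p6 IMPLIES p2) = True AND True = True
(((p6 IMPLIES p2) IMPLIES (p2 OR p6)) AND (p6 IMPLIES p2)) IFF p6 = True IFF False = False
((NOT (p2 IMPLIES p6) IMPLIES (p2 XOR p6)) IFF (p6 XOR p2)) XOR ((((p6 IMPLIES p2) IMPLIES (p2 OR p6)) AND (p6 IMPLIES p2)) IFF p6) = True XOR False = True

True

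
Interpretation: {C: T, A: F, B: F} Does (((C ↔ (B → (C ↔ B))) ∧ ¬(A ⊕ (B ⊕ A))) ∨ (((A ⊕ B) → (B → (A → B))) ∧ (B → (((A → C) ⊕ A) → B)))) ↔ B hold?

F

C ↔ B = T ↔ F = F
B → (C ↔ B) = F → F = T
C ↔ (B → (C ↔ B)) = T ↔ T = T
B ⊕ A = F ⊕ F = F
A ⊕ (B ⊕ A) = F ⊕ F = F
¬(A ⊕ (B ⊕ A)) = ¬F = T
(C ↔ (B → (C ↔ B))) ∧ ¬(A ⊕ (B ⊕ A)) = T ∧ T = T
A ⊕ B = F ⊕ F = F
A → B = F → F = T
B → (A → B) = F → T = T
(A ⊕ B) → (B → (A → B)) = F → T = T
A → C = F → T = T
(A → C) ⊕ A = T ⊕ F = T
((A → C) ⊕ A) → B = T → F = F
B → (((A → C) ⊕ A) → B) = F → F = T
((A ⊕ B) → (B → (A → B))) ∧ (B → (((A → C) ⊕ A) → B)) = T ∧ T = T
((C ↔ (B → (C ↔ B))) ∧ ¬(A ⊕ (B ⊕ A))) ∨ (((A ⊕ B) → (B → (A → B))) ∧ (B → (((A → C) ⊕ A) → B))) = T ∨ T = T
(((C ↔ (B → (C ↔ B))) ∧ ¬(A ⊕ (B ⊕ A))) ∨ (((A ⊕ B) → (B → (A → B))) ∧ (B → (((A → C) ⊕ A) → B)))) ↔ B = T ↔ F = F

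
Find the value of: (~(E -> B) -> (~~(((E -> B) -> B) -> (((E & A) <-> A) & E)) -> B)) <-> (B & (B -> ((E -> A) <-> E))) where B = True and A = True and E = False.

Substituting B=True, A=True, E=False:
E -> B = False -> True = True
~(E -> B) = ~True = False
E -> B = False -> True = True
(E -> B) -> B = True -> True = True
E & A = False & True = False
(E & A) <-> A = False <-> True = False
((E & A) <-> A) & E = False & False = False
((E -> B) -> B) -> (((E & A) <-> A) & E) = True -> False = False
~(((E -> B) -> B) -> (((E & A) <-> A) & E)) = ~False = True
~~(((E -> B) -> B) -> (((E & A) <-> A) & E)) = ~True = False
~~(((E -> B) -> B) -> (((E & A) <-> A) & E)) -> B = False -> True = True
~(E -> B) -> (~~(((E -> B) -> B) -> (((E & A) <-> A) & E)) -> B) = False -> True = True
E -> A = False -> True = True
(E -> A) <-> E = True <-> False = False
B -> ((E -> A) <-> E) = True -> False = False
B & (B -> ((E -> A) <-> E)) = True & False = False
(~(E -> B) -> (~~(((E -> B) -> B) -> (((E & A) <-> A) & E)) -> B)) <-> (B & (B -> ((E -> A) <-> E))) = True <-> False = False

False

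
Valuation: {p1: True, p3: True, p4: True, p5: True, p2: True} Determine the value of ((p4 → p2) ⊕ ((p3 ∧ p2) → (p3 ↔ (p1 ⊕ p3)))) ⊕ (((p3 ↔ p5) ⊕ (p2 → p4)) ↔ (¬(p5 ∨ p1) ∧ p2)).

p4 → p2 = True → True = True
p3 ∧ p2 = True ∧ True = True
p1 ⊕ p3 = True ⊕ True = False
p3 ↔ (p1 ⊕ p3) = True ↔ False = False
(p3 ∧ p2) → (p3 ↔ (p1 ⊕ p3)) = True → False = False
(p4 → p2) ⊕ ((p3 ∧ p2) → (p3 ↔ (p1 ⊕ p3))) = True ⊕ False = True
p3 ↔ p5 = True ↔ True = True
p2 → p4 = True → True = True
(p3 ↔ p5) ⊕ (p2 → p4) = True ⊕ True = False
p5 ∨ p1 = True ∨ True = True
¬(p5 ∨ p1) = ¬True = False
¬(p5 ∨ p1) ∧ p2 = False ∧ True = False
((p3 ↔ p5) ⊕ (p2 → p4)) ↔ (¬(p5 ∨ p1) ∧ p2) = False ↔ False = True
((p4 → p2) ⊕ ((p3 ∧ p2) → (p3 ↔ (p1 ⊕ p3)))) ⊕ (((p3 ↔ p5) ⊕ (p2 → p4)) ↔ (¬(p5 ∨ p1) ∧ p2)) = True ⊕ True = False

False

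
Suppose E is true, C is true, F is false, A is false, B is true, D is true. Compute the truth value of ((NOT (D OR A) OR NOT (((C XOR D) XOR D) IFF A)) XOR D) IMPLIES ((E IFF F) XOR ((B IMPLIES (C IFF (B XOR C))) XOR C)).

true

D OR A = true OR false = true
NOT (D OR A) = NOT true = false
C XOR D = true XOR true = false
(C XOR D) XOR D = false XOR true = true
((C XOR D) XOR D) IFF A = true IFF false = false
NOT (((C XOR D) XOR D) IFF A) = NOT false = true
NOT (D OR A) OR NOT (((C XOR D) XOR D) IFF A) = false OR true = true
(NOT (D OR A) OR NOT (((C XOR D) XOR D) IFF A)) XOR D = true XOR true = false
E IFF F = true IFF false = false
B XOR C = true XOR true = false
C IFF (B XOR C) = true IFF false = false
B IMPLIES (C IFF (B XOR C)) = true IMPLIES false = false
(B IMPLIES (C IFF (B XOR C))) XOR C = false XOR true = true
(E IFF F) XOR ((B IMPLIES (C IFF (B XOR C))) XOR C) = false XOR true = true
((NOT (D OR A) OR NOT (((C XOR D) XOR D) IFF A)) XOR D) IMPLIES ((E IFF F) XOR ((B IMPLIES (C IFF (B XOR C))) XOR C)) = false IMPLIES true = true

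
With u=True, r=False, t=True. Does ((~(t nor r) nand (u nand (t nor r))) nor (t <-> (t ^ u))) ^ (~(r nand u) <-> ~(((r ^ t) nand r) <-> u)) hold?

Substituting u=True, r=False, t=True:
t nor r = True nor False = False
~(t nor r) = ~False = True
t nor r = True nor False = False
u nand (t nor r) = True nand False = True
~(t nor r) nand (u nand (t nor r)) = True nand True = False
t ^ u = True ^ True = False
t <-> (t ^ u) = True <-> False = False
(~(t nor r) nand (u nand (t nor r))) nor (t <-> (t ^ u)) = False nor False = True
r nand u = False nand True = True
~(r nand u) = ~True = False
r ^ t = False ^ True = True
(r ^ t) nand r = True nand False = True
((r ^ t) nand r) <-> u = True <-> True = True
~(((r ^ t) nand r) <-> u) = ~True = False
~(r nand u) <-> ~(((r ^ t) nand r) <-> u) = False <-> False = True
((~(t nor r) nand (u nand (t nor r))) nor (t <-> (t ^ u))) ^ (~(r nand u) <-> ~(((r ^ t) nand r) <-> u)) = True ^ True = False

False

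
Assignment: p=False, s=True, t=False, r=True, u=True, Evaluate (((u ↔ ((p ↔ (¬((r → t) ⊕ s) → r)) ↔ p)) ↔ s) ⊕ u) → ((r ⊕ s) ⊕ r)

Substituting p=False, s=True, t=False, r=True, u=True:
r → t = True → False = False
(r → t) ⊕ s = False ⊕ True = True
¬((r → t) ⊕ s) = ¬True = False
¬((r → t) ⊕ s) → r = False → True = True
p ↔ (¬((r → t) ⊕ s) → r) = False ↔ True = False
(p ↔ (¬((r → t) ⊕ s) → r)) ↔ p = False ↔ False = True
u ↔ ((p ↔ (¬((r → t) ⊕ s) → r)) ↔ p) = True ↔ True = True
(u ↔ ((p ↔ (¬((r → t) ⊕ s) → r)) ↔ p)) ↔ s = True ↔ True = True
((u ↔ ((p ↔ (¬((r → t) ⊕ s) → r)) ↔ p)) ↔ s) ⊕ u = True ⊕ True = False
r ⊕ s = True ⊕ True = False
(r ⊕ s) ⊕ r = False ⊕ True = True
(((u ↔ ((p ↔ (¬((r → t) ⊕ s) → r)) ↔ p)) ↔ s) ⊕ u) → ((r ⊕ s) ⊕ r) = False → True = True

True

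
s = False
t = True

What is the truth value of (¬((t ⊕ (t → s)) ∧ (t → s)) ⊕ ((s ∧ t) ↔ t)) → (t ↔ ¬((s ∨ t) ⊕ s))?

Substituting s=False, t=True:
t → s = True → False = False
t ⊕ (t → s) = True ⊕ False = True
t → s = True → False = False
(t ⊕ (t → s)) ∧ (t → s) = True ∧ False = False
¬((t ⊕ (t → s)) ∧ (t → s)) = ¬False = True
s ∧ t = False ∧ True = False
(s ∧ t) ↔ t = False ↔ True = False
¬((t ⊕ (t → s)) ∧ (t → s)) ⊕ ((s ∧ t) ↔ t) = True ⊕ False = True
s ∨ t = False ∨ True = True
(s ∨ t) ⊕ s = True ⊕ False = True
¬((s ∨ t) ⊕ s) = ¬True = False
t ↔ ¬((s ∨ t) ⊕ s) = True ↔ False = False
(¬((t ⊕ (t → s)) ∧ (t → s)) ⊕ ((s ∧ t) ↔ t)) → (t ↔ ¬((s ∨ t) ⊕ s)) = True → False = False

False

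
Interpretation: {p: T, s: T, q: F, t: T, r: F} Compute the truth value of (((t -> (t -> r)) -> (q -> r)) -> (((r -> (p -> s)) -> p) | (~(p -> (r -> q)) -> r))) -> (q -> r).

T

Substituting p=T, s=T, q=F, t=T, r=F:
t -> r = T -> F = F
t -> (t -> r) = T -> F = F
q -> r = F -> F = T
(t -> (t -> r)) -> (q -> r) = F -> T = T
p -> s = T -> T = T
r -> (p -> s) = F -> T = T
(r -> (p -> s)) -> p = T -> T = T
r -> q = F -> F = T
p -> (r -> q) = T -> T = T
~(p -> (r -> q)) = ~T = F
~(p -> (r -> q)) -> r = F -> F = T
((r -> (p -> s)) -> p) | (~(p -> (r -> q)) -> r) = T | T = T
((t -> (t -> r)) -> (q -> r)) -> (((r -> (p -> s)) -> p) | (~(p -> (r -> q)) -> r)) = T -> T = T
q -> r = F -> F = T
(((t -> (t -> r)) -> (q -> r)) -> (((r -> (p -> s)) -> p) | (~(p -> (r -> q)) -> r))) -> (q -> r) = T -> T = T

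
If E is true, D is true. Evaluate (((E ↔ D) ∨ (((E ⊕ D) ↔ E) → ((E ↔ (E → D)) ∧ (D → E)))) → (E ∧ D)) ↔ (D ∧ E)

E ↔ D = T ↔ T = T
E ⊕ D = T ⊕ T = F
(E ⊕ D) ↔ E = F ↔ T = F
E → D = T → T = T
E ↔ (E → D) = T ↔ T = T
D → E = T → T = T
(E ↔ (E → D)) ∧ (D → E) = T ∧ T = T
((E ⊕ D) ↔ E) → ((E ↔ (E → D)) ∧ (D → E)) = F → T = T
(E ↔ D) ∨ (((E ⊕ D) ↔ E) → ((E ↔ (E → D)) ∧ (D → E))) = T ∨ T = T
E ∧ D = T ∧ T = T
((E ↔ D) ∨ (((E ⊕ D) ↔ E) → ((E ↔ (E → D)) ∧ (D → E)))) → (E ∧ D) = T → T = T
D ∧ E = T ∧ T = T
(((E ↔ D) ∨ (((E ⊕ D) ↔ E) → ((E ↔ (E → D)) ∧ (D → E)))) → (E ∧ D)) ↔ (D ∧ E) = T ↔ T = T

T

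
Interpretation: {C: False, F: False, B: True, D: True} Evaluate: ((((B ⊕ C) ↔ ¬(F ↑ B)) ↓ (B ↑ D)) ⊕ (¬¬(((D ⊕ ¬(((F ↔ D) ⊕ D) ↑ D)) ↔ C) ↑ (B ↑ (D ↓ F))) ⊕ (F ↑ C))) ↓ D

False

B ⊕ C = True ⊕ False = True
F ↑ B = False ↑ True = True
¬(F ↑ B) = ¬True = False
(B ⊕ C) ↔ ¬(F ↑ B) = True ↔ False = False
B ↑ D = True ↑ True = False
((B ⊕ C) ↔ ¬(F ↑ B)) ↓ (B ↑ D) = False ↓ False = True
F ↔ D = False ↔ True = False
(F ↔ D) ⊕ D = False ⊕ True = True
((F ↔ D) ⊕ D) ↑ D = True ↑ True = False
¬(((F ↔ D) ⊕ D) ↑ D) = ¬False = True
D ⊕ ¬(((F ↔ D) ⊕ D) ↑ D) = True ⊕ True = False
(D ⊕ ¬(((F ↔ D) ⊕ D) ↑ D)) ↔ C = False ↔ False = True
D ↓ F = True ↓ False = False
B ↑ (D ↓ F) = True ↑ False = True
((D ⊕ ¬(((F ↔ D) ⊕ D) ↑ D)) ↔ C) ↑ (B ↑ (D ↓ F)) = True ↑ True = False
¬(((D ⊕ ¬(((F ↔ D) ⊕ D) ↑ D)) ↔ C) ↑ (B ↑ (D ↓ F))) = ¬False = True
¬¬(((D ⊕ ¬(((F ↔ D) ⊕ D) ↑ D)) ↔ C) ↑ (B ↑ (D ↓ F))) = ¬True = False
F ↑ C = False ↑ False = True
¬¬(((D ⊕ ¬(((F ↔ D) ⊕ D) ↑ D)) ↔ C) ↑ (B ↑ (D ↓ F))) ⊕ (F ↑ C) = False ⊕ True = True
(((B ⊕ C) ↔ ¬(F ↑ B)) ↓ (B ↑ D)) ⊕ (¬¬(((D ⊕ ¬(((F ↔ D) ⊕ D) ↑ D)) ↔ C) ↑ (B ↑ (D ↓ F))) ⊕ (F ↑ C)) = True ⊕ True = False
((((B ⊕ C) ↔ ¬(F ↑ B)) ↓ (B ↑ D)) ⊕ (¬¬(((D ⊕ ¬(((F ↔ D) ⊕ D) ↑ D)) ↔ C) ↑ (B ↑ (D ↓ F))) ⊕ (F ↑ C))) ↓ D = False ↓ True = False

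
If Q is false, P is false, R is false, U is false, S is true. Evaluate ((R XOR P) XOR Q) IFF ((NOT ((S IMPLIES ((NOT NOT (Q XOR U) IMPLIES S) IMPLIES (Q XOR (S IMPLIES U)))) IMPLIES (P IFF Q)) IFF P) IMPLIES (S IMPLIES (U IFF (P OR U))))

False

R XOR P = False XOR False = False
(R XOR P) XOR Q = False XOR False = False
Q XOR U = False XOR False = False
NOT (Q XOR U) = NOT False = True
NOT NOT (Q XOR U) = NOT True = False
NOT NOT (Q XOR U) IMPLIES S = False IMPLIES True = True
S IMPLIES U = True IMPLIES False = False
Q XOR (S IMPLIES U) = False XOR False = False
(NOT NOT (Q XOR U) IMPLIES S) IMPLIES (Q XOR (S IMPLIES U)) = True IMPLIES False = False
S IMPLIES ((NOT NOT (Q XOR U) IMPLIES S) IMPLIES (Q XOR (S IMPLIES U))) = True IMPLIES False = False
P IFF Q = False IFF False = True
(S IMPLIES ((NOT NOT (Q XOR U) IMPLIES S) IMPLIES (Q XOR (S IMPLIES U)))) IMPLIES (P IFF Q) = False IMPLIES True = True
NOT ((S IMPLIES ((NOT NOT (Q XOR U) IMPLIES S) IMPLIES (Q XOR (S IMPLIES U)))) IMPLIES (P IFF Q)) = NOT True = False
NOT ((S IMPLIES ((NOT NOT (Q XOR U) IMPLIES S) IMPLIES (Q XOR (S IMPLIES U)))) IMPLIES (P IFF Q)) IFF P = False IFF False = True
P OR U = False OR False = False
U IFF (P OR U) = False IFF False = True
S IMPLIES (U IFF (P OR U)) = True IMPLIES True = True
(NOT ((S IMPLIES ((NOT NOT (Q XOR U) IMPLIES S) IMPLIES (Q XOR (S IMPLIES U)))) IMPLIES (P IFF Q)) IFF P) IMPLIES (S IMPLIES (U IFF (P OR U))) = True IMPLIES True = True
((R XOR P) XOR Q) IFF ((NOT ((S IMPLIES ((NOT NOT (Q XOR U) IMPLIES S) IMPLIES (Q XOR (S IMPLIES U)))) IMPLIES (P IFF Q)) IFF P) IMPLIES (S IMPLIES (U IFF (P OR U)))) = False IFF True = False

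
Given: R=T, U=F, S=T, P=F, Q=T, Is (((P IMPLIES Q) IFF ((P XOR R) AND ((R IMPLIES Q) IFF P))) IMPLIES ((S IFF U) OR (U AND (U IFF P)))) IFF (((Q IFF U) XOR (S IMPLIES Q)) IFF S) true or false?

T

Substituting R=T, U=F, S=T, P=F, Q=T:
P IMPLIES Q = F IMPLIES T = T
P XOR R = F XOR T = T
R IMPLIES Q = T IMPLIES T = T
(R IMPLIES Q) IFF P = T IFF F = F
(P XOR R) AND ((R IMPLIES Q) IFF P) = T AND F = F
(P IMPLIES Q) IFF ((P XOR R) AND ((R IMPLIES Q) IFF P)) = T IFF F = F
S IFF U = T IFF F = F
U IFF P = F IFF F = T
U AND (U IFF P) = F AND T = F
(S IFF U) OR (U AND (U IFF P)) = F OR F = F
((P IMPLIES Q) IFF ((P XOR R) AND ((R IMPLIES Q) IFF P))) IMPLIES ((S IFF U) OR (U AND (U IFF P))) = F IMPLIES F = T
Q IFF U = T IFF F = F
S IMPLIES Q = T IMPLIES T = T
(Q IFF U) XOR (S IMPLIES Q) = F XOR T = T
((Q IFF U) XOR (S IMPLIES Q)) IFF S = T IFF T = T
(((P IMPLIES Q) IFF ((P XOR R) AND ((R IMPLIES Q) IFF P))) IMPLIES ((S IFF U) OR (U AND (U IFF P)))) IFF (((Q IFF U) XOR (S IMPLIES Q)) IFF S) = T IFF T = T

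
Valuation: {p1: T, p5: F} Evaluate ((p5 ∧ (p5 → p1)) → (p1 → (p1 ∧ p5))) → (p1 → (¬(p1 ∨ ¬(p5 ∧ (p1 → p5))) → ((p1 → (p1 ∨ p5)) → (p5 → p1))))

T

Substituting p1=T, p5=F:
p5 → p1 = F → T = T
p5 ∧ (p5 → p1) = F ∧ T = F
p1 ∧ p5 = T ∧ F = F
p1 → (p1 ∧ p5) = T → F = F
(p5 ∧ (p5 → p1)) → (p1 → (p1 ∧ p5)) = F → F = T
p1 → p5 = T → F = F
p5 ∧ (p1 → p5) = F ∧ F = F
¬(p5 ∧ (p1 → p5)) = ¬F = T
p1 ∨ ¬(p5 ∧ (p1 → p5)) = T ∨ T = T
¬(p1 ∨ ¬(p5 ∧ (p1 → p5))) = ¬T = F
p1 ∨ p5 = T ∨ F = T
p1 → (p1 ∨ p5) = T → T = T
p5 → p1 = F → T = T
(p1 → (p1 ∨ p5)) → (p5 → p1) = T → T = T
¬(p1 ∨ ¬(p5 ∧ (p1 → p5))) → ((p1 → (p1 ∨ p5)) → (p5 → p1)) = F → T = T
p1 → (¬(p1 ∨ ¬(p5 ∧ (p1 → p5))) → ((p1 → (p1 ∨ p5)) → (p5 → p1))) = T → T = T
((p5 ∧ (p5 → p1)) → (p1 → (p1 ∧ p5))) → (p1 → (¬(p1 ∨ ¬(p5 ∧ (p1 → p5))) → ((p1 → (p1 ∨ p5)) → (p5 → p1)))) = T → T = T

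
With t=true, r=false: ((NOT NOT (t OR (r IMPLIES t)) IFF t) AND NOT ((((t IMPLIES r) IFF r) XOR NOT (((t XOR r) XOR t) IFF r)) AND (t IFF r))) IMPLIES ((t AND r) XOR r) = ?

Substituting t=true, r=false:
r IMPLIES t = false IMPLIES true = true
t OR (r IMPLIES t) = true OR true = true
NOT (t OR (r IMPLIES t)) = NOT true = false
NOT NOT (t OR (r IMPLIES t)) = NOT false = true
NOT NOT (t OR (r IMPLIES t)) IFF t = true IFF true = true
t IMPLIES r = true IMPLIES false = false
(t IMPLIES r) IFF r = false IFF false = true
t XOR r = true XOR false = true
(t XOR r) XOR t = true XOR true = false
((t XOR r) XOR t) IFF r = false IFF false = true
NOT (((t XOR r) XOR t) IFF r) = NOT true = false
((t IMPLIES r) IFF r) XOR NOT (((t XOR r) XOR t) IFF r) = true XOR false = true
t IFF r = true IFF false = false
(((t IMPLIES r) IFF r) XOR NOT (((t XOR r) XOR t) IFF r)) AND (t IFF r) = true AND false = false
NOT ((((t IMPLIES r) IFF r) XOR NOT (((t XOR r) XOR t) IFF r)) AND (t IFF r)) = NOT false = true
(NOT NOT (t OR (r IMPLIES t)) IFF t) AND NOT ((((t IMPLIES r) IFF r) XOR NOT (((t XOR r) XOR t) IFF r)) AND (t IFF r)) = true AND true = true
t AND r = true AND false = false
(t AND r) XOR r = false XOR false = false
((NOT NOT (t OR (r IMPLIES t)) IFF t) AND NOT ((((t IMPLIES r) IFF r) XOR NOT (((t XOR r) XOR t) IFF r)) AND (t IFF r))) IMPLIES ((t AND r) XOR r) = true IMPLIES false = false

false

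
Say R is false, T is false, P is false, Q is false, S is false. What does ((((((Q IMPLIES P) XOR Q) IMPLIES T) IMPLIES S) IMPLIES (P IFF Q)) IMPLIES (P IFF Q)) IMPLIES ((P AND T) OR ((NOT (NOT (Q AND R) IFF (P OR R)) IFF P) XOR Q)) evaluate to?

false

Q IMPLIES P = false IMPLIES false = true
(Q IMPLIES P) XOR Q = true XOR false = true
((Q IMPLIES P) XOR Q) IMPLIES T = true IMPLIES false = false
(((Q IMPLIES P) XOR Q) IMPLIES T) IMPLIES S = false IMPLIES false = true
P IFF Q = false IFF false = true
((((Q IMPLIES P) XOR Q) IMPLIES T) IMPLIES S) IMPLIES (P IFF Q) = true IMPLIES true = true
P IFF Q = false IFF false = true
(((((Q IMPLIES P) XOR Q) IMPLIES T) IMPLIES S) IMPLIES (P IFF Q)) IMPLIES (P IFF Q) = true IMPLIES true = true
P AND T = false AND false = false
Q AND R = false AND false = false
NOT (Q AND R) = NOT false = true
P OR R = false OR false = false
NOT (Q AND R) IFF (P OR R) = true IFF false = false
NOT (NOT (Q AND R) IFF (P OR R)) = NOT false = true
NOT (NOT (Q AND R) IFF (P OR R)) IFF P = true IFF false = false
(NOT (NOT (Q AND R) IFF (P OR R)) IFF P) XOR Q = false XOR false = false
(P AND T) OR ((NOT (NOT (Q AND R) IFF (P OR R)) IFF P) XOR Q) = false OR false = false
((((((Q IMPLIES P) XOR Q) IMPLIES T) IMPLIES S) IMPLIES (P IFF Q)) IMPLIES (P IFF Q)) IMPLIES ((P AND T) OR ((NOT (NOT (Q AND R) IFF (P OR R)) IFF P) XOR Q)) = true IMPLIES false = false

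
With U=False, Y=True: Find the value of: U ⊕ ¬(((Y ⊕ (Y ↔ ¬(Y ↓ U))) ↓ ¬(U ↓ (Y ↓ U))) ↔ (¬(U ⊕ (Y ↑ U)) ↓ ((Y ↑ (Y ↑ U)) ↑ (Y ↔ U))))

Substituting U=False, Y=True:
Y ↓ U = True ↓ False = False
¬(Y ↓ U) = ¬False = True
Y ↔ ¬(Y ↓ U) = True ↔ True = True
Y ⊕ (Y ↔ ¬(Y ↓ U)) = True ⊕ True = False
Y ↓ U = True ↓ False = False
U ↓ (Y ↓ U) = False ↓ False = True
¬(U ↓ (Y ↓ U)) = ¬True = False
(Y ⊕ (Y ↔ ¬(Y ↓ U))) ↓ ¬(U ↓ (Y ↓ U)) = False ↓ False = True
Y ↑ U = True ↑ False = True
U ⊕ (Y ↑ U) = False ⊕ True = True
¬(U ⊕ (Y ↑ U)) = ¬True = False
Y ↑ U = True ↑ False = True
Y ↑ (Y ↑ U) = True ↑ True = False
Y ↔ U = True ↔ False = False
(Y ↑ (Y ↑ U)) ↑ (Y ↔ U) = False ↑ False = True
¬(U ⊕ (Y ↑ U)) ↓ ((Y ↑ (Y ↑ U)) ↑ (Y ↔ U)) = False ↓ True = False
((Y ⊕ (Y ↔ ¬(Y ↓ U))) ↓ ¬(U ↓ (Y ↓ U))) ↔ (¬(U ⊕ (Y ↑ U)) ↓ ((Y ↑ (Y ↑ U)) ↑ (Y ↔ U))) = True ↔ False = False
¬(((Y ⊕ (Y ↔ ¬(Y ↓ U))) ↓ ¬(U ↓ (Y ↓ U))) ↔ (¬(U ⊕ (Y ↑ U)) ↓ ((Y ↑ (Y ↑ U)) ↑ (Y ↔ U)))) = ¬False = True
U ⊕ ¬(((Y ⊕ (Y ↔ ¬(Y ↓ U))) ↓ ¬(U ↓ (Y ↓ U))) ↔ (¬(U ⊕ (Y ↑ U)) ↓ ((Y ↑ (Y ↑ U)) ↑ (Y ↔ U)))) = False ⊕ True = True

True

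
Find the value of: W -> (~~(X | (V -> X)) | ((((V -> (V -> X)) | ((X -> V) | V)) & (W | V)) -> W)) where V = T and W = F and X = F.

V -> X = T -> F = F
X | (V -> X) = F | F = F
~(X | (V -> X)) = ~F = T
~~(X | (V -> X)) = ~T = F
V -> X = T -> F = F
V -> (V -> X) = T -> F = F
X -> V = F -> T = T
(X -> V) | V = T | T = T
(V -> (V -> X)) | ((X -> V) | V) = F | T = T
W | V = F | T = T
((V -> (V -> X)) | ((X -> V) | V)) & (W | V) = T & T = T
(((V -> (V -> X)) | ((X -> V) | V)) & (W | V)) -> W = T -> F = F
~~(X | (V -> X)) | ((((V -> (V -> X)) | ((X -> V) | V)) & (W | V)) -> W) = F | F = F
W -> (~~(X | (V -> X)) | ((((V -> (V -> X)) | ((X -> V) | V)) & (W | V)) -> W)) = F -> F = T

T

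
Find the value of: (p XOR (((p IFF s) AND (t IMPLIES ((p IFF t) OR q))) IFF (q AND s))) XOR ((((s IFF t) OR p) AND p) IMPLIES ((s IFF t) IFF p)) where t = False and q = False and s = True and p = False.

False

Substituting t=False, q=False, s=True, p=False:
p IFF s = False IFF True = False
p IFF t = False IFF False = True
(p IFF t) OR q = True OR False = True
t IMPLIES ((p IFF t) OR q) = False IMPLIES True = True
(p IFF s) AND (t IMPLIES ((p IFF t) OR q)) = False AND True = False
q AND s = False AND True = False
((p IFF s) AND (t IMPLIES ((p IFF t) OR q))) IFF (q AND s) = False IFF False = True
p XOR (((p IFF s) AND (t IMPLIES ((p IFF t) OR q))) IFF (q AND s)) = False XOR True = True
s IFF t = True IFF False = False
(s IFF t) OR p = False OR False = False
((s IFF t) OR p) AND p = False AND False = False
s IFF t = True IFF False = False
(s IFF t) IFF p = False IFF False = True
(((s IFF t) OR p) AND p) IMPLIES ((s IFF t) IFF p) = False IMPLIES True = True
(p XOR (((p IFF s) AND (t IMPLIES ((p IFF t) OR q))) IFF (q AND s))) XOR ((((s IFF t) OR p) AND p) IMPLIES ((s IFF t) IFF p)) = True XOR True = False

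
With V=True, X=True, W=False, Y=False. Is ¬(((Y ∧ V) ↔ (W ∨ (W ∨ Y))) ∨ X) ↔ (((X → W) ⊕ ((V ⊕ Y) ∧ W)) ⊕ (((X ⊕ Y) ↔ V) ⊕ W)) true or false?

Substituting V=True, X=True, W=False, Y=False:
Y ∧ V = False ∧ True = False
W ∨ Y = False ∨ False = False
W ∨ (W ∨ Y) = False ∨ False = False
(Y ∧ V) ↔ (W ∨ (W ∨ Y)) = False ↔ False = True
((Y ∧ V) ↔ (W ∨ (W ∨ Y))) ∨ X = True ∨ True = True
¬(((Y ∧ V) ↔ (W ∨ (W ∨ Y))) ∨ X) = ¬True = False
X → W = True → False = False
V ⊕ Y = True ⊕ False = True
(V ⊕ Y) ∧ W = True ∧ False = False
(X → W) ⊕ ((V ⊕ Y) ∧ W) = False ⊕ False = False
X ⊕ Y = True ⊕ False = True
(X ⊕ Y) ↔ V = True ↔ True = True
((X ⊕ Y) ↔ V) ⊕ W = True ⊕ False = True
((X → W) ⊕ ((V ⊕ Y) ∧ W)) ⊕ (((X ⊕ Y) ↔ V) ⊕ W) = False ⊕ True = True
¬(((Y ∧ V) ↔ (W ∨ (W ∨ Y))) ∨ X) ↔ (((X → W) ⊕ ((V ⊕ Y) ∧ W)) ⊕ (((X ⊕ Y) ↔ V) ⊕ W)) = False ↔ True = False

False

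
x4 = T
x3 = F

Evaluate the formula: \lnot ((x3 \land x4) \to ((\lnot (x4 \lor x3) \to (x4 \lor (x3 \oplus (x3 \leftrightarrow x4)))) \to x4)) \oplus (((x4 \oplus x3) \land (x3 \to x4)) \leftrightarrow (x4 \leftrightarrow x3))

F

x3 \land x4 = F \land T = F
x4 \lor x3 = T \lor F = T
\lnot (x4 \lor x3) = \lnot T = F
x3 \leftrightarrow x4 = F \leftrightarrow T = F
x3 \oplus (x3 \leftrightarrow x4) = F \oplus F = F
x4 \lor (x3 \oplus (x3 \leftrightarrow x4)) = T \lor F = T
\lnot (x4 \lor x3) \to (x4 \lor (x3 \oplus (x3 \leftrightarrow x4))) = F \to T = T
(\lnot (x4 \lor x3) \to (x4 \lor (x3 \oplus (x3 \leftrightarrow x4)))) \to x4 = T \to T = T
(x3 \land x4) \to ((\lnot (x4 \lor x3) \to (x4 \lor (x3 \oplus (x3 \leftrightarrow x4)))) \to x4) = F \to T = T
\lnot ((x3 \land x4) \to ((\lnot (x4 \lor x3) \to (x4 \lor (x3 \oplus (x3 \leftrightarrow x4)))) \to x4)) = \lnot T = F
x4 \oplus x3 = T \oplus F = T
x3 \to x4 = F \to T = T
(x4 \oplus x3) \land (x3 \to x4) = T \land T = T
x4 \leftrightarrow x3 = T \leftrightarrow F = F
((x4 \oplus x3) \land (x3 \to x4)) \leftrightarrow (x4 \leftrightarrow x3) = T \leftrightarrow F = F
\lnot ((x3 \land x4) \to ((\lnot (x4 \lor x3) \to (x4 \lor (x3 \oplus (x3 \leftrightarrow x4)))) \to x4)) \oplus (((x4 \oplus x3) \land (x3 \to x4)) \leftrightarrow (x4 \leftrightarrow x3)) = F \oplus F = F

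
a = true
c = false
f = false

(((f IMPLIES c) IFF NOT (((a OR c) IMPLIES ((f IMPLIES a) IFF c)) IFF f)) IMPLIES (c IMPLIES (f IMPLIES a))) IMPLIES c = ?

false

f IMPLIES c = false IMPLIES false = true
a OR c = true OR false = true
f IMPLIES a = false IMPLIES true = true
(f IMPLIES a) IFF c = true IFF false = false
(a OR c) IMPLIES ((f IMPLIES a) IFF c) = true IMPLIES false = false
((a OR c) IMPLIES ((f IMPLIES a) IFF c)) IFF f = false IFF false = true
NOT (((a OR c) IMPLIES ((f IMPLIES a) IFF c)) IFF f) = NOT true = false
(f IMPLIES c) IFF NOT (((a OR c) IMPLIES ((f IMPLIES a) IFF c)) IFF f) = true IFF false = false
f IMPLIES a = false IMPLIES true = true
c IMPLIES (f IMPLIES a) = false IMPLIES true = true
((f IMPLIES c) IFF NOT (((a OR c) IMPLIES ((f IMPLIES a) IFF c)) IFF f)) IMPLIES (c IMPLIES (f IMPLIES a)) = false IMPLIES true = true
(((f IMPLIES c) IFF NOT (((a OR c) IMPLIES ((f IMPLIES a) IFF c)) IFF f)) IMPLIES (c IMPLIES (f IMPLIES a))) IMPLIES c = true IMPLIES false = false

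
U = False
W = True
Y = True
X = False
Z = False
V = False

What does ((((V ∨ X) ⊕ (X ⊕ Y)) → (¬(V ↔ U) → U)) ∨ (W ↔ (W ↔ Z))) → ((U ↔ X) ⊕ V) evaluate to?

True

V ∨ X = False ∨ False = False
X ⊕ Y = False ⊕ True = True
(V ∨ X) ⊕ (X ⊕ Y) = False ⊕ True = True
V ↔ U = False ↔ False = True
¬(V ↔ U) = ¬True = False
¬(V ↔ U) → U = False → False = True
((V ∨ X) ⊕ (X ⊕ Y)) → (¬(V ↔ U) → U) = True → True = True
W ↔ Z = True ↔ False = False
W ↔ (W ↔ Z) = True ↔ False = False
(((V ∨ X) ⊕ (X ⊕ Y)) → (¬(V ↔ U) → U)) ∨ (W ↔ (W ↔ Z)) = True ∨ False = True
U ↔ X = False ↔ False = True
(U ↔ X) ⊕ V = True ⊕ False = True
((((V ∨ X) ⊕ (X ⊕ Y)) → (¬(V ↔ U) → U)) ∨ (W ↔ (W ↔ Z))) → ((U ↔ X) ⊕ V) = True → True = True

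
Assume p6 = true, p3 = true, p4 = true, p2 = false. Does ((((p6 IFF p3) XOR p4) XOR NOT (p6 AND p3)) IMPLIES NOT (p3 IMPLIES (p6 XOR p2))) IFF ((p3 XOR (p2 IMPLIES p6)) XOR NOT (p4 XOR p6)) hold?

Substituting p6=true, p3=true, p4=true, p2=false:
p6 IFF p3 = true IFF true = true
(p6 IFF p3) XOR p4 = true XOR true = false
p6 AND p3 = true AND true = true
NOT (p6 AND p3) = NOT true = false
((p6 IFF p3) XOR p4) XOR NOT (p6 AND p3) = false XOR false = false
p6 XOR p2 = true XOR false = true
p3 IMPLIES (p6 XOR p2) = true IMPLIES true = true
NOT (p3 IMPLIES (p6 XOR p2)) = NOT true = false
(((p6 IFF p3) XOR p4) XOR NOT (p6 AND p3)) IMPLIES NOT (p3 IMPLIES (p6 XOR p2)) = false IMPLIES false = true
p2 IMPLIES p6 = false IMPLIES true = true
p3 XOR (p2 IMPLIES p6) = true XOR true = false
p4 XOR p6 = true XOR true = false
NOT (p4 XOR p6) = NOT false = true
(p3 XOR (p2 IMPLIES p6)) XOR NOT (p4 XOR p6) = false XOR true = true
((((p6 IFF p3) XOR p4) XOR NOT (p6 AND p3)) IMPLIES NOT (p3 IMPLIES (p6 XOR p2))) IFF ((p3 XOR (p2 IMPLIES p6)) XOR NOT (p4 XOR p6)) = true IFF true = true

true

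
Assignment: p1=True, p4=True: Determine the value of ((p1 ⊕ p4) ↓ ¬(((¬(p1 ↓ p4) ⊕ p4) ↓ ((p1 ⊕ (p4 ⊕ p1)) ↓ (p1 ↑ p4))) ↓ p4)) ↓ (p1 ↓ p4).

True

Substituting p1=True, p4=True:
p1 ⊕ p4 = True ⊕ True = False
p1 ↓ p4 = True ↓ True = False
¬(p1 ↓ p4) = ¬False = True
¬(p1 ↓ p4) ⊕ p4 = True ⊕ True = False
p4 ⊕ p1 = True ⊕ True = False
p1 ⊕ (p4 ⊕ p1) = True ⊕ False = True
p1 ↑ p4 = True ↑ True = False
(p1 ⊕ (p4 ⊕ p1)) ↓ (p1 ↑ p4) = True ↓ False = False
(¬(p1 ↓ p4) ⊕ p4) ↓ ((p1 ⊕ (p4 ⊕ p1)) ↓ (p1 ↑ p4)) = False ↓ False = True
((¬(p1 ↓ p4) ⊕ p4) ↓ ((p1 ⊕ (p4 ⊕ p1)) ↓ (p1 ↑ p4))) ↓ p4 = True ↓ True = False
¬(((¬(p1 ↓ p4) ⊕ p4) ↓ ((p1 ⊕ (p4 ⊕ p1)) ↓ (p1 ↑ p4))) ↓ p4) = ¬False = True
(p1 ⊕ p4) ↓ ¬(((¬(p1 ↓ p4) ⊕ p4) ↓ ((p1 ⊕ (p4 ⊕ p1)) ↓ (p1 ↑ p4))) ↓ p4) = False ↓ True = False
p1 ↓ p4 = True ↓ True = False
((p1 ⊕ p4) ↓ ¬(((¬(p1 ↓ p4) ⊕ p4) ↓ ((p1 ⊕ (p4 ⊕ p1)) ↓ (p1 ↑ p4))) ↓ p4)) ↓ (p1 ↓ p4) = False ↓ False = True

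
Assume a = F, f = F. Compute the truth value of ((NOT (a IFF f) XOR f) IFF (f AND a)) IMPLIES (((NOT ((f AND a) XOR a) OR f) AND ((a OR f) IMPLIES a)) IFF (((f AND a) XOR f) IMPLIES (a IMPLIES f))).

a IFF f = F IFF F = T
NOT (a IFF f) = NOT T = F
NOT (a IFF f) XOR f = F XOR F = F
f AND a = F AND F = F
(NOT (a IFF f) XOR f) IFF (f AND a) = F IFF F = T
f AND a = F AND F = F
(f AND a) XOR a = F XOR F = F
NOT ((f AND a) XOR a) = NOT F = T
NOT ((f AND a) XOR a) OR f = T OR F = T
a OR f = F OR F = F
(a OR f) IMPLIES a = F IMPLIES F = T
(NOT ((f AND a) XOR a) OR f) AND ((a OR f) IMPLIES a) = T AND T = T
f AND a = F AND F = F
(f AND a) XOR f = F XOR F = F
a IMPLIES f = F IMPLIES F = T
((f AND a) XOR f) IMPLIES (a IMPLIES f) = F IMPLIES T = T
((NOT ((f AND a) XOR a) OR f) AND ((a OR f) IMPLIES a)) IFF (((f AND a) XOR f) IMPLIES (a IMPLIES f)) = T IFF T = T
((NOT (a IFF f) XOR f) IFF (f AND a)) IMPLIES (((NOT ((f AND a) XOR a) OR f) AND ((a OR f) IMPLIES a)) IFF (((f AND a) XOR f) IMPLIES (a IMPLIES f))) = T IMPLIES T = T

T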